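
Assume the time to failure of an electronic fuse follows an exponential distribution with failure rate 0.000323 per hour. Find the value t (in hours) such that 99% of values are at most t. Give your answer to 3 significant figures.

Set 1 − e^(−λt) = 0.99, so t = −ln(0.01)/λ = 4.6052/0.000323 ≈ 14257.5 hours.

14300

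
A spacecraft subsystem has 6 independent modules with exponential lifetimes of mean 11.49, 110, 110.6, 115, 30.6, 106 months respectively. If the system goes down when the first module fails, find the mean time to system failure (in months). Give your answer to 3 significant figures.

6.41

The first failure time is exponential with rate Σλ_i = 1/11.49 + 1/110 + 1/110.6 + 1/115 + 1/30.6 + 1/106 = 0.155974 per month.
E[min] = 1/Σλ = 1/0.155974 = 6.41132 months.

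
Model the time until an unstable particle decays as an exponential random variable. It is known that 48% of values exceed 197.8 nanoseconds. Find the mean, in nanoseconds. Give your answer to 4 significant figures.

269.5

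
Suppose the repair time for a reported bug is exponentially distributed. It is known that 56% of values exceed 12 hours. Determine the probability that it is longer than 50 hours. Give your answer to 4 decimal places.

e^(−λ·12) = 0.56 ⇒ λ = −ln(0.56)/12 = 0.0483182.
P(X > 50) = e^(−0.0483182·50) = e^(−2.4159) ≈ 0.0893.

0.0893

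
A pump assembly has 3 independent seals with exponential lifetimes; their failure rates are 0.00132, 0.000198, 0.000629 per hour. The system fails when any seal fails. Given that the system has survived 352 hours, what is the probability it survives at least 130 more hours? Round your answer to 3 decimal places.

Time to first failure ~ Exp(Σλ) with Σλ = 0.002147.
By memorylessness, P(T > 352+130 | T > 352) = P(T > 130) = e^(−0.002147·130) ≈ 0.756.

0.756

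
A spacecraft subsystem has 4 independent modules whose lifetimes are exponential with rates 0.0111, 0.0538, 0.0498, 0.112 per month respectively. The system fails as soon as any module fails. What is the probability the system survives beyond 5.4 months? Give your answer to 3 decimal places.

0.294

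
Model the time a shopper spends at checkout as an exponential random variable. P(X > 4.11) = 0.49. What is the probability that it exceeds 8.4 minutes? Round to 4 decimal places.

e^(−λ·4.11) = 0.49 ⇒ λ = −ln(0.49)/4.11 = 0.173564.
P(X > 8.4) = e^(−0.173564·8.4) = e^(−1.4579) ≈ 0.2327.

0.2327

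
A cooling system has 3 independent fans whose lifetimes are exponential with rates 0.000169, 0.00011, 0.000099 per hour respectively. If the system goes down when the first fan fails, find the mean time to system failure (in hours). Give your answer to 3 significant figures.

2650

The time to first failure is exponential with rate Σλ = 0.000169 + 0.00011 + 0.000099 = 0.000378.
E[min] = 1/Σλ = 1/0.000378 = 2645.5 hours.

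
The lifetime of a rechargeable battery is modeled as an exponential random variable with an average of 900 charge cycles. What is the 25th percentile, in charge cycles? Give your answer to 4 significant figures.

258.9

The rate is λ = 1/900 = 0.00111111 per charge cycle.
Set 1 − e^(−λt) = 0.25, so t = −ln(0.75)/λ = 0.28768/0.00111111 ≈ 258.914 charge cycles.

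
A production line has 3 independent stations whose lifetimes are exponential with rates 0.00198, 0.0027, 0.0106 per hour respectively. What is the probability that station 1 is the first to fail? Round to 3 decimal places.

0.130

The time to first failure is exponential with rate Σλ = 0.00198 + 0.0027 + 0.0106 = 0.01528.
P(station 1 first) = λ_1/Σλ = 0.00198/0.01528 ≈ 0.130.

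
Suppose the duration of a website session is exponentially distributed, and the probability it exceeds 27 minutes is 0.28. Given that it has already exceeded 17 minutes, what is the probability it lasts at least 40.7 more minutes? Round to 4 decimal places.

0.1468

From e^(−λ·27) = 0.28, λ = −ln(0.28)/27 = 0.0471469.
Memoryless: P(X > 17+40.7 | X > 17) = P(X > 40.7) = e^(−0.0471469·40.7) ≈ 0.1468.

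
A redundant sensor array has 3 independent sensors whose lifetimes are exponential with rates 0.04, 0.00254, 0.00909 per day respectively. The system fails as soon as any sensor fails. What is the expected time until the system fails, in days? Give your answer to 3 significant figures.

19.4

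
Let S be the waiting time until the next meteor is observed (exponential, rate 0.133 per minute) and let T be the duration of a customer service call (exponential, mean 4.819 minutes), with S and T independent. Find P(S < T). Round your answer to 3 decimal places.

0.391

λ_1 = 0.133, λ_2 = 1/4.819 = 0.207512.
For independent exponentials, P(S < T) = λ_1/(λ_1+λ_2) = 0.133/0.340512 ≈ 0.391.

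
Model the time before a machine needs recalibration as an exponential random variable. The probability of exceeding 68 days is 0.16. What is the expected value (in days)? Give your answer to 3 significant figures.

37.1

e^(−λ·68) = 0.16 ⇒ λ = −ln(0.16)/68 = 0.0269497.
Mean = 1/λ = 37.1061 days.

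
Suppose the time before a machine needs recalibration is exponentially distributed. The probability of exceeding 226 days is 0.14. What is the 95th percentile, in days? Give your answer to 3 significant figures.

e^(−λ·226) = 0.14 ⇒ λ = −ln(0.14)/226 = 0.00869961.
95th percentile: 1 − e^(−λt) = 0.95, t = −ln(0.05)/λ = 344.352 days.

344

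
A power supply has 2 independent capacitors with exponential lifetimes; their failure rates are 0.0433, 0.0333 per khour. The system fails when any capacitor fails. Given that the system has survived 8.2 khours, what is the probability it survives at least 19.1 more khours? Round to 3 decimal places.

Time to first failure ~ Exp(Σλ) with Σλ = 0.0766.
By memorylessness, P(T > 8.2+19.1 | T > 8.2) = P(T > 19.1) = e^(−0.0766·19.1) ≈ 0.232.

0.232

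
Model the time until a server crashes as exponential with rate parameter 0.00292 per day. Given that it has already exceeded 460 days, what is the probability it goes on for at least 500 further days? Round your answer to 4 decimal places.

P(X > s+t | X > s) = e^(−λ(s+t))/e^(−λs) = e^(−λt), independent of s = 460.
P(X > 500) = e^(−1.46) ≈ 0.2322.

0.2322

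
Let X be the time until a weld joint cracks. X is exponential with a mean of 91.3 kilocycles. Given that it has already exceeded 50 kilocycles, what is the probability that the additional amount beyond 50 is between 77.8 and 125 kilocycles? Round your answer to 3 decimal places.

The rate is λ = 1/91.3 = 0.0109529 per kilocycle.
Memoryless: the residual past 50 is again Exp(λ).
P(77.8 < residual < 125) = e^(−λ·77.8) − e^(−λ·125) = 0.42650 − 0.25433 ≈ 0.172.

0.172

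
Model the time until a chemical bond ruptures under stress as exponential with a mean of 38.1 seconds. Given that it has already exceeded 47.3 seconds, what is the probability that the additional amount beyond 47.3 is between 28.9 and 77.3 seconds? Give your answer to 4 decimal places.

0.3369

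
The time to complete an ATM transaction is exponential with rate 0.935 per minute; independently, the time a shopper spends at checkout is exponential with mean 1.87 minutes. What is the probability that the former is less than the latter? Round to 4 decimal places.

0.6362

λ_1 = 0.935, λ_2 = 1/1.87 = 0.534759.
For independent exponentials, P(the former < the latter) = λ_1/(λ_1+λ_2) = 0.935/1.46976 ≈ 0.6362.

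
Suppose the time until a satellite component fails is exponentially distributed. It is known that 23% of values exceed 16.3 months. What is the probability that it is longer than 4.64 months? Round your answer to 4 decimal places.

e^(−λ·16.3) = 0.23 ⇒ λ = −ln(0.23)/16.3 = 0.0901642.
P(X > 4.64) = e^(−0.0901642·4.64) = e^(−0.41836) ≈ 0.6581.

0.6581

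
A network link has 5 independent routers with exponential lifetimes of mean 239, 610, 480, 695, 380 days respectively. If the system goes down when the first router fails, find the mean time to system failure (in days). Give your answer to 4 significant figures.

83.49

The first failure time is exponential with rate Σλ_i = 1/239 + 1/610 + 1/480 + 1/695 + 1/380 = 0.0119772 per day.
E[min] = 1/Σλ = 1/0.0119772 = 83.4919 days.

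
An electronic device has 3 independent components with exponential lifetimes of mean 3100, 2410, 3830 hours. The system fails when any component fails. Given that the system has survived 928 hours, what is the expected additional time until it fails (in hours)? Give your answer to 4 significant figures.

First-failure rate Σλ = 1/3100 + 1/2410 + 1/3830 = 0.000998615.
By memorylessness the expected residual is 1/Σλ = 1001.39 hours, regardless of the 928 already elapsed.

1001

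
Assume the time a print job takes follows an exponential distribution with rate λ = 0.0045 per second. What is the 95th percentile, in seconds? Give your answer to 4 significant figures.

Set 1 − e^(−λt) = 0.95, so t = −ln(0.05)/λ = 2.9957/0.0045 ≈ 665.718 seconds.

665.7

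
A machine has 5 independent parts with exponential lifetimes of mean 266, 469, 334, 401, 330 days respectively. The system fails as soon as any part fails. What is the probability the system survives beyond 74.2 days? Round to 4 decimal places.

The first failure time is exponential with rate Σλ_i = 1/266 + 1/469 + 1/334 + 1/401 + 1/330 = 0.0144097 per day.
P(min > 74.2) = e^(−0.0144097·74.2) = e^(−1.0692) ≈ 0.3433.

0.3433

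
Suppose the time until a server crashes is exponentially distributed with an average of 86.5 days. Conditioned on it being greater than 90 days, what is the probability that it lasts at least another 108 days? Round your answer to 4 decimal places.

The rate is λ = 1/86.5 = 0.0115607 per day.
The exponential is memoryless, so the remaining time is again Exp(λ): the condition X > 90 is irrelevant.
P(X > 108) = e^(−1.2486) ≈ 0.2869.

0.2869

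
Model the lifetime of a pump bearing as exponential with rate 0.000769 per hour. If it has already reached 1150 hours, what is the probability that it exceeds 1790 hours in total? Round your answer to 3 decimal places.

P(X > s+t | X > s) = e^(−λ(s+t))/e^(−λs) = e^(−λt), independent of s = 1150.
P(X > 640) = e^(−0.49216) ≈ 0.611.

0.611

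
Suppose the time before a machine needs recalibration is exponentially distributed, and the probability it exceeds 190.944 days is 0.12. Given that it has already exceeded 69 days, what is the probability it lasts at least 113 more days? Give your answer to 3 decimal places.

0.285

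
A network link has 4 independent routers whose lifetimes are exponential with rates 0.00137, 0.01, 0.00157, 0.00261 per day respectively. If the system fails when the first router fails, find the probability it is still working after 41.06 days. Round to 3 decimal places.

The time to first failure is exponential with rate Σλ = 0.00137 + 0.01 + 0.00157 + 0.00261 = 0.01555.
P(min > 41.06) = e^(−0.01555·41.06) = e^(−0.63848) ≈ 0.528.

0.528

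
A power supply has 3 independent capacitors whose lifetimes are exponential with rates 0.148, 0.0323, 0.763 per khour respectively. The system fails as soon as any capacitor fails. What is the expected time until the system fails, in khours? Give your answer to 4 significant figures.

1.060

The time to first failure is exponential with rate Σλ = 0.148 + 0.0323 + 0.763 = 0.9433.
E[min] = 1/Σλ = 1/0.9433 = 1.06011 khours.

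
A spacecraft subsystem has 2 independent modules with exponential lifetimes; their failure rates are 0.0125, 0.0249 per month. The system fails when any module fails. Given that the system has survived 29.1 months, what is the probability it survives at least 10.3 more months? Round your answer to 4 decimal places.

0.6803

Time to first failure ~ Exp(Σλ) with Σλ = 0.0374.
By memorylessness, P(T > 29.1+10.3 | T > 29.1) = P(T > 10.3) = e^(−0.0374·10.3) ≈ 0.6803.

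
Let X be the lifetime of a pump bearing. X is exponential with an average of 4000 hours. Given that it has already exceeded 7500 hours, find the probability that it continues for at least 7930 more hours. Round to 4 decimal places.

0.1377

The rate is λ = 1/4000 = 0.00025 per hour.
By the memoryless property, P(X > 7500+7930 | X > 7500) = P(X > 7930).
P(X > 7930) = e^(−1.9825) ≈ 0.1377.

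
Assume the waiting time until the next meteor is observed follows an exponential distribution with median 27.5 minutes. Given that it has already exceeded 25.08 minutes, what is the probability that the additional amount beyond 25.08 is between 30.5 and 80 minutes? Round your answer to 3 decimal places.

For an exponential, median = ln(2)/λ, so λ = ln 2 / 27.5 = 0.0252054 per minute.
Memoryless: the residual past 25.08 is again Exp(λ).
P(30.5 < residual < 80) = e^(−λ·30.5) − e^(−λ·80) = 0.46359 − 0.13313 ≈ 0.330.

0.330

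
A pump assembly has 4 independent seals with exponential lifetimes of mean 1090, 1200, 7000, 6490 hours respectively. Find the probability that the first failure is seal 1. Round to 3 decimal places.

Rates: λ_i = 1/mean_i → 0.000917431, 0.000833333, 0.000142857, 0.000154083; Σλ = 0.0020477.
P(seal 1 first) = λ_1/Σλ = 0.000917431/0.0020477 ≈ 0.448.

0.448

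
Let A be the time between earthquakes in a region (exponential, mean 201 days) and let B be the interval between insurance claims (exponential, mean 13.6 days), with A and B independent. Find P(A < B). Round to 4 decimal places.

0.0634

λ_1 = 1/201 = 0.00497512, λ_2 = 1/13.6 = 0.0735294.
For independent exponentials, P(A < B) = λ_1/(λ_1+λ_2) = 0.00497512/0.0785045 ≈ 0.0634.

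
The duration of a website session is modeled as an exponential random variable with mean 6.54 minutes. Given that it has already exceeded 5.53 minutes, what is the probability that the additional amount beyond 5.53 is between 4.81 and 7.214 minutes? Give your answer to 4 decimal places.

0.1474

The rate is λ = 1/6.54 = 0.152905 per minute.
Memoryless: the residual past 5.53 is again Exp(λ).
P(4.81 < residual < 7.214) = e^(−λ·4.81) − e^(−λ·7.214) = 0.47928 − 0.33185 ≈ 0.1474.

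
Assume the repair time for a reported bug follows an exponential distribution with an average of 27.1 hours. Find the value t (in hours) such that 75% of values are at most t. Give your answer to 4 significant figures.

The rate is λ = 1/27.1 = 0.0369004 per hour.
Set 1 − e^(−λt) = 0.75, so t = −ln(0.25)/λ = 1.3863/0.0369004 ≈ 37.5686 hours.

37.57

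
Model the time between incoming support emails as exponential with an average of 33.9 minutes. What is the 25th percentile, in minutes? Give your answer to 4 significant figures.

9.752

The rate is λ = 1/33.9 = 0.0294985 per minute.
Set 1 − e^(−λt) = 0.25, so t = −ln(0.75)/λ = 0.28768/0.0294985 ≈ 9.75242 minutes.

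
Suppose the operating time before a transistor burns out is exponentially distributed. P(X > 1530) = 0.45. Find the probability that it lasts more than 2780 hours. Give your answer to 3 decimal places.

e^(−λ·1530) = 0.45 ⇒ λ = −ln(0.45)/1530 = 0.0005219.
P(X > 2780) = e^(−0.0005219·2780) = e^(−1.4509) ≈ 0.234.

0.234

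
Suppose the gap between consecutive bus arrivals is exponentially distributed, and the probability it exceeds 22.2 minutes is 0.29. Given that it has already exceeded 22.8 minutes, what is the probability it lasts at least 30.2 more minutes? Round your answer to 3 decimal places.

From e^(−λ·22.2) = 0.29, λ = −ln(0.29)/22.2 = 0.0557601.
Memoryless: P(X > 22.8+30.2 | X > 22.8) = P(X > 30.2) = e^(−0.0557601·30.2) ≈ 0.186.

0.186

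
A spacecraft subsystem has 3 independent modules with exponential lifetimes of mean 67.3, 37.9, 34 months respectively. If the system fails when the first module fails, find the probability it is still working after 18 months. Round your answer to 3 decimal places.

The first failure time is exponential with rate Σλ_i = 1/67.3 + 1/37.9 + 1/34 = 0.0706558 per month.
P(min > 18) = e^(−0.0706558·18) = e^(−1.2718) ≈ 0.280.

0.280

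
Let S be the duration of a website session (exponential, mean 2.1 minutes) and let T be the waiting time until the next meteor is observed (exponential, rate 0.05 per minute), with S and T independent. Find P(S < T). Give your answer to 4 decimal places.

0.9050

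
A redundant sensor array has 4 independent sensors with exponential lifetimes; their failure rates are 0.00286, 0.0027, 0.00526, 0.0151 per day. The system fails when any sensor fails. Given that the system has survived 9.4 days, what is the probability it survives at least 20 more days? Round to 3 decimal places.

0.595

Time to first failure ~ Exp(Σλ) with Σλ = 0.02592.
By memorylessness, P(T > 9.4+20 | T > 9.4) = P(T > 20) = e^(−0.02592·20) ≈ 0.595.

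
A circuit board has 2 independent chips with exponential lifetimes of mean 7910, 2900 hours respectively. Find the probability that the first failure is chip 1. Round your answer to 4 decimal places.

0.2683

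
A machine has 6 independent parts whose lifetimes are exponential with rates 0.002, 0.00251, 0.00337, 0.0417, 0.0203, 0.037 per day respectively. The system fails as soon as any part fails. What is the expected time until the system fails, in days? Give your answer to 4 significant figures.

The time to first failure is exponential with rate Σλ = 0.002 + 0.00251 + 0.00337 + 0.0417 + 0.0203 + 0.037 = 0.10688.
E[min] = 1/Σλ = 1/0.10688 = 9.35629 days.

9.356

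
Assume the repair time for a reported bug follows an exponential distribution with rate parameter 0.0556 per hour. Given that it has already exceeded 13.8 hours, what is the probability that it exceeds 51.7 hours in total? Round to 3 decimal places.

The exponential is memoryless, so the remaining time is again Exp(λ): the condition X > 13.8 is irrelevant.
P(X > 37.9) = e^(−2.1072) ≈ 0.122.

0.122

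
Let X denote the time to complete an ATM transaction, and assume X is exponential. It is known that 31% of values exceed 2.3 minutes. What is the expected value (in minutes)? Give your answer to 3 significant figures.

1.96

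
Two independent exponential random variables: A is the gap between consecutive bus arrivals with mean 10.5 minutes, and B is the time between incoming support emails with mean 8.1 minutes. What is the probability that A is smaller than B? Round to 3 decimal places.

λ_1 = 1/10.5 = 0.0952381, λ_2 = 1/8.1 = 0.123457.
For independent exponentials, P(A < B) = λ_1/(λ_1+λ_2) = 0.0952381/0.218695 ≈ 0.435.

0.435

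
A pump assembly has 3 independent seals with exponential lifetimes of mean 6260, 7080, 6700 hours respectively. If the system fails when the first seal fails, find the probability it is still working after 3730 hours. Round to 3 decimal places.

0.186

The first failure time is exponential with rate Σλ_i = 1/6260 + 1/7080 + 1/6700 = 0.000450241 per hour.
P(min > 3730) = e^(−0.000450241·3730) = e^(−1.6794) ≈ 0.186.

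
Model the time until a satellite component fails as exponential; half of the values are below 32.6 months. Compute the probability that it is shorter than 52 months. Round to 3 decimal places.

For an exponential, median = ln(2)/λ, so λ = ln 2 / 32.6 = 0.0212622 per month.
P(X ≤ 52) = 1 − e^(−λ·52) = 1 − e^(−1.1056) ≈ 0.669.

0.669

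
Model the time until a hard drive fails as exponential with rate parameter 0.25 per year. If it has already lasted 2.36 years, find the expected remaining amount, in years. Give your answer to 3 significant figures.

4.00

By memorylessness, the remaining amount past any threshold is again Exp(λ) with mean 1/λ = 4 years.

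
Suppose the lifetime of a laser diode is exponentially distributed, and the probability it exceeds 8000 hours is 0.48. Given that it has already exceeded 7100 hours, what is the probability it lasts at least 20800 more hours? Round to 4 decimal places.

0.1483

From e^(−λ·8000) = 0.48, λ = −ln(0.48)/8000 = 0.0000917461.
Memoryless: P(X > 7100+20800 | X > 7100) = P(X > 20800) = e^(−0.0000917461·20800) ≈ 0.1483.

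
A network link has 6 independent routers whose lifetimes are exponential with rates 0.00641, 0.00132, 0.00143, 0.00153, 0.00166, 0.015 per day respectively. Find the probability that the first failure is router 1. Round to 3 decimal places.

0.234

The time to first failure is exponential with rate Σλ = 0.00641 + 0.00132 + 0.00143 + 0.00153 + 0.00166 + 0.015 = 0.02735.
P(router 1 first) = λ_1/Σλ = 0.00641/0.02735 ≈ 0.234.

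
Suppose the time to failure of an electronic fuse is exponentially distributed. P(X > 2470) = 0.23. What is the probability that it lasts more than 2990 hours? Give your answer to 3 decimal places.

0.169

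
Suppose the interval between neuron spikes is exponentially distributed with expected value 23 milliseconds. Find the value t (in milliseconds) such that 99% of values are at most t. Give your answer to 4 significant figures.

The rate is λ = 1/23 = 0.0434783 per millisecond.
Set 1 − e^(−λt) = 0.99, so t = −ln(0.01)/λ = 4.6052/0.0434783 ≈ 105.919 milliseconds.

105.9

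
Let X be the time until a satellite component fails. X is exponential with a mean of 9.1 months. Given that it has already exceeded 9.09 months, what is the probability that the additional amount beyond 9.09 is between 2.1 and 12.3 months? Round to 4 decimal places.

0.5351

The rate is λ = 1/9.1 = 0.10989 per month.
Memoryless: the residual past 9.09 is again Exp(λ).
P(2.1 < residual < 12.3) = e^(−λ·2.1) − e^(−λ·12.3) = 0.79392 − 0.25881 ≈ 0.5351.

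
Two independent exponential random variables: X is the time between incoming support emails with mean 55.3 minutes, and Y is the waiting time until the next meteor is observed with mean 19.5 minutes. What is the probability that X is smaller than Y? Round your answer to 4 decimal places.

λ_1 = 1/55.3 = 0.0180832, λ_2 = 1/19.5 = 0.0512821.
For independent exponentials, P(X < Y) = λ_1/(λ_1+λ_2) = 0.0180832/0.0693652 ≈ 0.2607.

0.2607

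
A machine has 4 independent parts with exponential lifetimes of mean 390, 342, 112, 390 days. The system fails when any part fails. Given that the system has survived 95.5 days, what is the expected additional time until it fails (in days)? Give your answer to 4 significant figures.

58.89

First-failure rate Σλ = 1/390 + 1/342 + 1/112 + 1/390 = 0.0169808.
By memorylessness the expected residual is 1/Σλ = 58.8902 days, regardless of the 95.5 already elapsed.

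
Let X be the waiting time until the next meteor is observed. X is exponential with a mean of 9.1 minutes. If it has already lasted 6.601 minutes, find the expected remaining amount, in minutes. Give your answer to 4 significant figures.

9.100

The rate is λ = 1/9.1 = 0.10989 per minute.
By memorylessness, the remaining amount past any threshold is again Exp(λ) with mean 1/λ = 9.1 minutes.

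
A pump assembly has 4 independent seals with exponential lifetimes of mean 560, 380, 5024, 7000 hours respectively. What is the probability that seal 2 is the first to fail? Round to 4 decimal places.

0.5529

Rates: λ_i = 1/mean_i → 0.00178571, 0.00263158, 0.000199045, 0.000142857; Σλ = 0.00475919.
P(seal 2 first) = λ_2/Σλ = 0.00263158/0.00475919 ≈ 0.5529.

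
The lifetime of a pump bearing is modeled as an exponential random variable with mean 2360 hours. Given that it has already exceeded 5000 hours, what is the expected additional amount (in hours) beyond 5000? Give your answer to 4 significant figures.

2360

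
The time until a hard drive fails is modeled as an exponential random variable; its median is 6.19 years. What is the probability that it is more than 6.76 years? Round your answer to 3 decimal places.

0.469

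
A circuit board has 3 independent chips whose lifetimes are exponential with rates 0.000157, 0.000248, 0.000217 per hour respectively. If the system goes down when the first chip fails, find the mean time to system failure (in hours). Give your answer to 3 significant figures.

The time to first failure is exponential with rate Σλ = 0.000157 + 0.000248 + 0.000217 = 0.000622.
E[min] = 1/Σλ = 1/0.000622 = 1607.72 hours.

1610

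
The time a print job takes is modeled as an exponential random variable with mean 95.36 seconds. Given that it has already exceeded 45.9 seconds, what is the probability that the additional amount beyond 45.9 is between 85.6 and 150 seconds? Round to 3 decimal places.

The rate is λ = 1/95.36 = 0.0104866 per second.
Memoryless: the residual past 45.9 is again Exp(λ).
P(85.6 < residual < 150) = e^(−λ·85.6) − e^(−λ·150) = 0.40753 − 0.20742 ≈ 0.200.

0.200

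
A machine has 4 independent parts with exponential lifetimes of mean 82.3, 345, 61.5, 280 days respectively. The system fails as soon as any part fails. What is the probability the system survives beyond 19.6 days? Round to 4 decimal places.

0.5048

The first failure time is exponential with rate Σλ_i = 1/82.3 + 1/345 + 1/61.5 + 1/280 = 0.0348808 per day.
P(min > 19.6) = e^(−0.0348808·19.6) = e^(−0.68366) ≈ 0.5048.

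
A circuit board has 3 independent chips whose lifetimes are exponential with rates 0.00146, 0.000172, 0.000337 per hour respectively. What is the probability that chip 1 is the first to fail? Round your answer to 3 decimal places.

0.741

The time to first failure is exponential with rate Σλ = 0.00146 + 0.000172 + 0.000337 = 0.001969.
P(chip 1 first) = λ_1/Σλ = 0.00146/0.001969 ≈ 0.741.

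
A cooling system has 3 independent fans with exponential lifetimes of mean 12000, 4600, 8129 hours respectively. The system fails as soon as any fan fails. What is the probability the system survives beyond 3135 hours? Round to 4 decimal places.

0.2649

The first failure time is exponential with rate Σλ_i = 1/12000 + 1/4600 + 1/8129 = 0.000423741 per hour.
P(min > 3135) = e^(−0.000423741·3135) = e^(−1.3284) ≈ 0.2649.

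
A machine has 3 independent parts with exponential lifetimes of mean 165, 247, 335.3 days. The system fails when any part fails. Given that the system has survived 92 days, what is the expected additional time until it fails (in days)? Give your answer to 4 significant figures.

76.38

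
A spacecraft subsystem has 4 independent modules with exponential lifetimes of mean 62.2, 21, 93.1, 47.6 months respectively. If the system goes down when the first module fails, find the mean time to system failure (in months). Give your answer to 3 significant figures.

10.5

The first failure time is exponential with rate Σλ_i = 1/62.2 + 1/21 + 1/93.1 + 1/47.6 = 0.0954458 per month.
E[min] = 1/Σλ = 1/0.0954458 = 10.4772 months.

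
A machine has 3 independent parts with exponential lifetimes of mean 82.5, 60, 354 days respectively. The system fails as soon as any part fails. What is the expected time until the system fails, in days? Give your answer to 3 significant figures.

The first failure time is exponential with rate Σλ_i = 1/82.5 + 1/60 + 1/354 = 0.0316127 per day.
E[min] = 1/Σλ = 1/0.0316127 = 31.6328 days.

31.6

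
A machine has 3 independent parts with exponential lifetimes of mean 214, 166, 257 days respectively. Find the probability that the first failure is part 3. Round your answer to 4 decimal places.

0.2667

Rates: λ_i = 1/mean_i → 0.0046729, 0.0060241, 0.00389105; Σλ = 0.014588.
P(part 3 first) = λ_3/Σλ = 0.00389105/0.014588 ≈ 0.2667.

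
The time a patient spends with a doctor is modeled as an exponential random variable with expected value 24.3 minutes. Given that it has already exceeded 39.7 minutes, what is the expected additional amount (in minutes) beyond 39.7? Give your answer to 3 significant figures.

The rate is λ = 1/24.3 = 0.0411523 per minute.
By memorylessness, the remaining amount past any threshold is again Exp(λ) with mean 1/λ = 24.3 minutes.

24.3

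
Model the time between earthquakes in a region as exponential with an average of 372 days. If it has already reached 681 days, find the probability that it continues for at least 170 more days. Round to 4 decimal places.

0.6332

The rate is λ = 1/372 = 0.00268817 per day.
The exponential is memoryless, so the remaining time is again Exp(λ): the condition X > 681 is irrelevant.
P(X > 170) = e^(−0.45699) ≈ 0.6332.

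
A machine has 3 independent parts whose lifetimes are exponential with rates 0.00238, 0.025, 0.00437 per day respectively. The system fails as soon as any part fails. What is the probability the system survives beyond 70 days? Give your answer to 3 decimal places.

0.108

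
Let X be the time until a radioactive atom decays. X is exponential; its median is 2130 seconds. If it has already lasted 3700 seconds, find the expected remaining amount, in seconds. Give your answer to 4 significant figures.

3073

For an exponential, median = ln(2)/λ, so λ = ln 2 / 2130 = 0.000325421 per second.
By memorylessness, the remaining amount past any threshold is again Exp(λ) with mean 1/λ = 3072.94 seconds.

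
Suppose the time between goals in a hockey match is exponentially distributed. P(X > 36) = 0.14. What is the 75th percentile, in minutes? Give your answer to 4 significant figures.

25.38

e^(−λ·36) = 0.14 ⇒ λ = −ln(0.14)/36 = 0.0546142.
75th percentile: 1 − e^(−λt) = 0.75, t = −ln(0.25)/λ = 25.3834 minutes.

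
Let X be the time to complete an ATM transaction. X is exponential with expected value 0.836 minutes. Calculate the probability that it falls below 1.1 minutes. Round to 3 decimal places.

0.732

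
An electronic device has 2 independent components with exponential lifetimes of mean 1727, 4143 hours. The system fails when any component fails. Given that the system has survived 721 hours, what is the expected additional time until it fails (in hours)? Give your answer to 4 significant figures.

1219

First-failure rate Σλ = 1/1727 + 1/4143 = 0.00082041.
By memorylessness the expected residual is 1/Σλ = 1218.9 hours, regardless of the 721 already elapsed.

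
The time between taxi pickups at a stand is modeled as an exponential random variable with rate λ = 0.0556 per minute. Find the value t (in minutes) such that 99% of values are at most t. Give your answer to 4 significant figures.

82.83

Set 1 − e^(−λt) = 0.99, so t = −ln(0.01)/λ = 4.6052/0.0556 ≈ 82.8268 minutes.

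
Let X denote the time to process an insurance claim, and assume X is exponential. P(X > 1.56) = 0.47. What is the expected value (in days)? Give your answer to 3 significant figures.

2.07

e^(−λ·1.56) = 0.47 ⇒ λ = −ln(0.47)/1.56 = 0.483989.
Mean = 1/λ = 2.06616 days.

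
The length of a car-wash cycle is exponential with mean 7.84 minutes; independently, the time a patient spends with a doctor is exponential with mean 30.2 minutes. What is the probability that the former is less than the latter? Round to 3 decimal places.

0.794

λ_1 = 1/7.84 = 0.127551, λ_2 = 1/30.2 = 0.0331126.
For independent exponentials, P(the former < the latter) = λ_1/(λ_1+λ_2) = 0.127551/0.160664 ≈ 0.794.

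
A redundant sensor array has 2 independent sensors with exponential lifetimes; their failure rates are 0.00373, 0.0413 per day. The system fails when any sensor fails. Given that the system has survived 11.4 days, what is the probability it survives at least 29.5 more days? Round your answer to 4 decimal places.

0.2649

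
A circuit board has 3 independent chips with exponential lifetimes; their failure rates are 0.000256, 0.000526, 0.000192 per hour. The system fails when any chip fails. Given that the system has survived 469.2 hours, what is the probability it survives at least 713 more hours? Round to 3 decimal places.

0.499

Time to first failure ~ Exp(Σλ) with Σλ = 0.000974.
By memorylessness, P(T > 469.2+713 | T > 469.2) = P(T > 713) = e^(−0.000974·713) ≈ 0.499.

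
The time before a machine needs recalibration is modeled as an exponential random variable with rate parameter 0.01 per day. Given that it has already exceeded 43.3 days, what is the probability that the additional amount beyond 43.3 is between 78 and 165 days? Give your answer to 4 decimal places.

Memoryless: the residual past 43.3 is again Exp(λ).
P(78 < residual < 165) = e^(−λ·78) − e^(−λ·165) = 0.45841 − 0.19205 ≈ 0.2664.

0.2664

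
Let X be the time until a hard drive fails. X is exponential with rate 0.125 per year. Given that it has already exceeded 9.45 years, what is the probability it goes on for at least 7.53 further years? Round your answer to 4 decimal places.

By the memoryless property, P(X > 9.45+7.53 | X > 9.45) = P(X > 7.53).
P(X > 7.53) = e^(−0.94125) ≈ 0.3901.

0.3901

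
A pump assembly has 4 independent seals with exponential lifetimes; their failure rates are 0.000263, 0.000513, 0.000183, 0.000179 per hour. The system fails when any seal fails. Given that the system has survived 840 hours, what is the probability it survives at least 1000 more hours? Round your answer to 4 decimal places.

0.3205

Time to first failure ~ Exp(Σλ) with Σλ = 0.001138.
By memorylessness, P(T > 840+1000 | T > 840) = P(T > 1000) = e^(−0.001138·1000) ≈ 0.3205.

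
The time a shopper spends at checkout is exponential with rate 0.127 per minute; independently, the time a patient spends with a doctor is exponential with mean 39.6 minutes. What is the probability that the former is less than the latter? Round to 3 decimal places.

λ_1 = 0.127, λ_2 = 1/39.6 = 0.0252525.
For independent exponentials, P(the former < the latter) = λ_1/(λ_1+λ_2) = 0.127/0.152253 ≈ 0.834.

0.834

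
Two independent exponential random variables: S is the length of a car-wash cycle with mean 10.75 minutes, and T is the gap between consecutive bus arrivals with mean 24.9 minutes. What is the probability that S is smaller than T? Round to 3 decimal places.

0.698

λ_1 = 1/10.75 = 0.0930233, λ_2 = 1/24.9 = 0.0401606.
For independent exponentials, P(S < T) = λ_1/(λ_1+λ_2) = 0.0930233/0.133184 ≈ 0.698.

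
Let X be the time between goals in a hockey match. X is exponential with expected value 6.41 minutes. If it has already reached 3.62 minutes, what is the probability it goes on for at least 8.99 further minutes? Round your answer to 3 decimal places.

0.246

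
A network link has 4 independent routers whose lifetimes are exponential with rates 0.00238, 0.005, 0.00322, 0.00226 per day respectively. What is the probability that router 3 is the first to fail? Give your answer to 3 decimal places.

The time to first failure is exponential with rate Σλ = 0.00238 + 0.005 + 0.00322 + 0.00226 = 0.01286.
P(router 3 first) = λ_3/Σλ = 0.00322/0.01286 ≈ 0.250.

0.250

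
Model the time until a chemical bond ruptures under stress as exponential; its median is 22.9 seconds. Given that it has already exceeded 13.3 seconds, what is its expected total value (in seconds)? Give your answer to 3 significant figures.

46.3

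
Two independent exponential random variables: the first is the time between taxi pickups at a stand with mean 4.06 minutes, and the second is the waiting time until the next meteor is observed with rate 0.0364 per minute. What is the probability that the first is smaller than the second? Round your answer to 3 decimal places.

λ_1 = 1/4.06 = 0.246305, λ_2 = 0.0364.
For independent exponentials, P(the first < the second) = λ_1/(λ_1+λ_2) = 0.246305/0.282705 ≈ 0.871.

0.871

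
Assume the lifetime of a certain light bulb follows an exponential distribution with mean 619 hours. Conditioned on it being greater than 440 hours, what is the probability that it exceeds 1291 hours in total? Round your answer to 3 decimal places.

0.253

The rate is λ = 1/619 = 0.00161551 per hour.
P(X > s+t | X > s) = e^(−λ(s+t))/e^(−λs) = e^(−λt), independent of s = 440.
P(X > 851) = e^(−1.3748) ≈ 0.253.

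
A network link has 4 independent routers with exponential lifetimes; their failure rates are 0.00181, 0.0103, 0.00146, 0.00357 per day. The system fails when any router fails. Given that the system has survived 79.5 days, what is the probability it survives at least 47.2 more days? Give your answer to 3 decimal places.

Time to first failure ~ Exp(Σλ) with Σλ = 0.01714.
By memorylessness, P(T > 79.5+47.2 | T > 79.5) = P(T > 47.2) = e^(−0.01714·47.2) ≈ 0.445.

0.445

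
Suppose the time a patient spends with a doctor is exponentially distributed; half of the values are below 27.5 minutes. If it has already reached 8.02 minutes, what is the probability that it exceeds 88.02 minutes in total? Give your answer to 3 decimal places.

0.133

For an exponential, median = ln(2)/λ, so λ = ln 2 / 27.5 = 0.0252054 per minute.
P(X > s+t | X > s) = e^(−λ(s+t))/e^(−λs) = e^(−λt), independent of s = 8.02.
P(X > 80) = e^(−2.0164) ≈ 0.133.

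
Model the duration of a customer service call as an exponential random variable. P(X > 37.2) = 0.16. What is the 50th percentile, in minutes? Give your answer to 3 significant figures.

e^(−λ·37.2) = 0.16 ⇒ λ = −ln(0.16)/37.2 = 0.0492629.
50th percentile: 1 − e^(−λt) = 0.5, t = −ln(0.5)/λ = 14.0704 minutes.

14.1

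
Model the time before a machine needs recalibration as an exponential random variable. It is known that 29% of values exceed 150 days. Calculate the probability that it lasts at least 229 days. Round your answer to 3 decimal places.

0.151

e^(−λ·150) = 0.29 ⇒ λ = −ln(0.29)/150 = 0.0082525.
P(X > 229) = e^(−0.0082525·229) = e^(−1.8898) ≈ 0.151.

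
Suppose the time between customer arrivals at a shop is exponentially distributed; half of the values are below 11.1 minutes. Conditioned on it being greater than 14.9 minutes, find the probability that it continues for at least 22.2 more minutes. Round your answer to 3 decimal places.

0.250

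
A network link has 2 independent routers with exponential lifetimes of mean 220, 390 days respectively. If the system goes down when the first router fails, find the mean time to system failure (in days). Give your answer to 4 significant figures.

140.7

The first failure time is exponential with rate Σλ_i = 1/220 + 1/390 = 0.00710956 per day.
E[min] = 1/Σλ = 1/0.00710956 = 140.656 days.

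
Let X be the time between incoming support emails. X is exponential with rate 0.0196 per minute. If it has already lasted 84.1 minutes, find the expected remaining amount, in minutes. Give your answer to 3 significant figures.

By memorylessness, the remaining amount past any threshold is again Exp(λ) with mean 1/λ = 51.0204 minutes.

51.0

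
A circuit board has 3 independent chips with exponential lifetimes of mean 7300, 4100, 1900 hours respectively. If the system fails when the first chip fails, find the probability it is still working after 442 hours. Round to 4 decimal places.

The first failure time is exponential with rate Σλ_i = 1/7300 + 1/4100 + 1/1900 = 0.000907205 per hour.
P(min > 442) = e^(−0.000907205·442) = e^(−0.40098) ≈ 0.6697.

0.6697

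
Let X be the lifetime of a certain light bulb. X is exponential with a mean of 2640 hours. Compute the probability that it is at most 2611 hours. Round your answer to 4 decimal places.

The rate is λ = 1/2640 = 0.000378788 per hour.
P(X ≤ 2611) = 1 − e^(−λ·2611) = 1 − e^(−0.98902) ≈ 0.6281.

0.6281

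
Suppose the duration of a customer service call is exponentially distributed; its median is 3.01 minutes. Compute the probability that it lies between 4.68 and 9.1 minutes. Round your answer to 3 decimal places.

For an exponential, median = ln(2)/λ, so λ = ln 2 / 3.01 = 0.230281 per minute.
P(4.68 < X < 9.1) = e^(−λ·4.68) − e^(−λ·9.1) = 0.34037 − 0.12300 ≈ 0.217.

0.217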